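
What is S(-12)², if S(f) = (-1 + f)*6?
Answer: 6084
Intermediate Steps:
S(f) = -6 + 6*f
S(-12)² = (-6 + 6*(-12))² = (-6 - 72)² = (-78)² = 6084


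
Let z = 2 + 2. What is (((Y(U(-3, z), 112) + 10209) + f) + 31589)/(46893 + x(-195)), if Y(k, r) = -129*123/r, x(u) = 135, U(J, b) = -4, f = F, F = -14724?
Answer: 3016421/5267136 ≈ 0.57269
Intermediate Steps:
f = -14724
z = 4
Y(k, r) = -15867/r (Y(k, r) = -129*123/r = -15867/r)
(((Y(U(-3, z), 112) + 10209) + f) + 31589)/(46893 + x(-195)) = (((-15867/112 + 10209) - 14724) + 31589)/(46893 + 135) = (((-15867*1/112 + 10209) - 14724) + 31589)/47028 = (((-15867/112 + 10209) - 14724) + 31589)*(1/47028) = ((1127541/112 - 14724) + 31589)*(1/47028) = (-521547/112 + 31589)*(1/47028) = (3016421/112)*(1/47028) = 3016421/5267136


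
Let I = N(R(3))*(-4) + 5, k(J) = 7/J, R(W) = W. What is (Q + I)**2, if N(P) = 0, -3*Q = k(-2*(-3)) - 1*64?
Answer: 218089/324 ≈ 673.11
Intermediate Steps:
Q = 377/18 (Q = -(7/((-2*(-3))) - 1*64)/3 = -(7/6 - 64)/3 = -1/3*(-377/6) = 377/18 ≈ 20.944)
I = 5 (I = 0*(-4) + 5 = 0 + 5 = 5)
(Q + I)**2 = (377/18 + 5)**2 = (467/18)**2 = 218089/324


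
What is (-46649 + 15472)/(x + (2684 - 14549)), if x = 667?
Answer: 31177/11198 ≈ 2.7842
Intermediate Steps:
(-46649 + 15472)/(x + (2684 - 14549)) = (-46649 + 15472)/(667 + (2684 - 14549)) = -31177/(667 - 11865) = -31177/(-11198) = -31177*(-1/11198) = 31177/11198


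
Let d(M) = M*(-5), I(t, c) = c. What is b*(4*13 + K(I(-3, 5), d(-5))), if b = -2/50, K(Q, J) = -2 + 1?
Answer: -51/25 ≈ -2.0400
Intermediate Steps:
d(M) = -5*M
K(Q, J) = -1
b = -1/25 (b = -2*1/50 = -1/25 ≈ -0.040000)
b*(4*13 + K(I(-3, 5), d(-5))) = -(4*13 - 1)/25 = -(52 - 1)/25 = -1/25*51 = -51/25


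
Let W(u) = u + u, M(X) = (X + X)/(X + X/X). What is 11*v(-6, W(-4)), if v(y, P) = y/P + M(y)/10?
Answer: 1089/100 ≈ 10.890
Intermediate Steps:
M(X) = 2*X/(1 + X) (M(X) = (2*X)/(X + 1) = (2*X)/(1 + X) = 2*X/(1 + X))
W(u) = 2*u
v(y, P) = y/P + y/(5*(1 + y)) (v(y, P) = y/P + (2*y/(1 + y))/10 = y/P + (2*y/(1 + y))*(⅒) = y/P + y/(5*(1 + y)))
11*v(-6, W(-4)) = 11*((⅕)*(-6)*(5 + 2*(-4) + 5*(-6))/((2*(-4))*(1 - 6))) = 11*((⅕)*(-6)*(5 - 8 - 30)/(-8*(-5))) = 11*((⅕)*(-6)*(-⅛)*(-⅕)*(-33)) = 11*(99/100) = 1089/100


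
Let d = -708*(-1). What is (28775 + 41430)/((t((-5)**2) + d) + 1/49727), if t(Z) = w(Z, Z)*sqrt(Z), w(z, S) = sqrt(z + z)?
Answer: 122909607643463095/1236421953756839 - 4340028395211125*sqrt(2)/1236421953756839 ≈ 94.443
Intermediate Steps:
w(z, S) = sqrt(2)*sqrt(z) (w(z, S) = sqrt(2*z) = sqrt(2)*sqrt(z))
t(Z) = Z*sqrt(2) (t(Z) = (sqrt(2)*sqrt(Z))*sqrt(Z) = Z*sqrt(2))
d = 708
(28775 + 41430)/((t((-5)**2) + d) + 1/49727) = (28775 + 41430)/(((-5)**2*sqrt(2) + 708) + 1/49727) = 70205/((25*sqrt(2) + 708) + 1/49727) = 70205/((708 + 25*sqrt(2)) + 1/49727) = 70205/(35206717/49727 + 25*sqrt(2))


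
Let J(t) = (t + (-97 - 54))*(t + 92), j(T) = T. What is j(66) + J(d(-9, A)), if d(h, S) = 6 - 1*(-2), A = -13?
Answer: -14234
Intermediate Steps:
d(h, S) = 8 (d(h, S) = 6 + 2 = 8)
J(t) = (-151 + t)*(92 + t) (J(t) = (t - 151)*(92 + t) = (-151 + t)*(92 + t))
j(66) + J(d(-9, A)) = 66 + (-13892 + 8² - 59*8) = 66 + (-13892 + 64 - 472) = 66 - 14300 = -14234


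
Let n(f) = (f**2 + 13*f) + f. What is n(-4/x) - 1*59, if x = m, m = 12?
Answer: -572/9 ≈ -63.556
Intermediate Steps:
x = 12
n(f) = f**2 + 14*f
n(-4/x) - 1*59 = (-4/12)*(14 - 4/12) - 1*59 = (-4*1/12)*(14 - 4*1/12) - 59 = -(14 - 1/3)/3 - 59 = -1/3*41/3 - 59 = -41/9 - 59 = -572/9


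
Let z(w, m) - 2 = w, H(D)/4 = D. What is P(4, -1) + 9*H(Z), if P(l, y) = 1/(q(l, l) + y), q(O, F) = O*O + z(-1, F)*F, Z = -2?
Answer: -1367/19 ≈ -71.947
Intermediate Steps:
H(D) = 4*D
z(w, m) = 2 + w
q(O, F) = F + O² (q(O, F) = O*O + (2 - 1)*F = O² + 1*F = O² + F = F + O²)
P(l, y) = 1/(l + y + l²) (P(l, y) = 1/((l + l²) + y) = 1/(l + y + l²))
P(4, -1) + 9*H(Z) = 1/(4 - 1 + 4²) + 9*(4*(-2)) = 1/(4 - 1 + 16) + 9*(-8) = 1/19 - 72 = -1367/19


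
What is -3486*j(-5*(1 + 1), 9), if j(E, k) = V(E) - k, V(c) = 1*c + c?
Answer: 101094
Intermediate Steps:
V(c) = 2*c (V(c) = c + c = 2*c)
j(E, k) = -k + 2*E (j(E, k) = 2*E - k = -k + 2*E)
-3486*j(-5*(1 + 1), 9) = -3486*(-1*9 + 2*(-5*(1 + 1))) = -3486*(-9 + 2*(-5*2)) = -3486*(-9 + 2*(-10)) = -3486*(-9 - 20) = -3486*(-29) = 101094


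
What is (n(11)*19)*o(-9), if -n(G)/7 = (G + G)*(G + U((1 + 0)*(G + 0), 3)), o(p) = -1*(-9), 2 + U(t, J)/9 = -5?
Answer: 1369368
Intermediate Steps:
U(t, J) = -63 (U(t, J) = -18 + 9*(-5) = -18 - 45 = -63)
o(p) = 9
n(G) = -14*G*(-63 + G) (n(G) = -7*(G + G)*(G - 63) = -7*2*G*(-63 + G) = -14*G*(-63 + G))
(n(11)*19)*o(-9) = ((14*11*(63 - 1*11))*19)*9 = ((14*11*(63 - 11))*19)*9 = ((14*11*52)*19)*9 = (8008*19)*9 = 152152*9 = 1369368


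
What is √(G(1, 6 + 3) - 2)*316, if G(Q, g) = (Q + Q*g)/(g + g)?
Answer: 316*I*√13/3 ≈ 379.78*I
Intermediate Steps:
G(Q, g) = (Q + Q*g)/(2*g) (G(Q, g) = (Q + Q*g)/((2*g)) = (Q + Q*g)*(1/(2*g)) = (Q + Q*g)/(2*g))
√(G(1, 6 + 3) - 2)*316 = √((½)*1*(1 + (6 + 3))/(6 + 3) - 2)*316 = √((½)*1*(1 + 9)/9 - 2)*316 = √((½)*1*(⅑)*10 - 2)*316 = √(5/9 - 2)*316 = √(-13/9)*316 = (I*√13/3)*316 = 316*I*√13/3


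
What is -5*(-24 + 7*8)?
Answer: -160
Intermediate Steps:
-5*(-24 + 7*8) = -5*(-24 + 56) = -5*32 = -160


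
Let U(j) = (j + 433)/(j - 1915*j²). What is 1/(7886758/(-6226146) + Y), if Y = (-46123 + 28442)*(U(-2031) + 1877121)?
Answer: -4098517475361543/136027239181056810935700161 ≈ -3.0130e-11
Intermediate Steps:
U(j) = (433 + j)/(j - 1915*j²)
Y = -131086459433362295492/3949651173 (Y = (-46123 + 28442)*((-433 - 1*(-2031))/((-2031)*(-1 + 1915*(-2031))) + 1877121) = -17681*(-(-433 + 2031)/(2031*(-1 - 3889365)) + 1877121) = -17681*(-1/2031*1598/(-3889366) + 1877121) = -17681*(-1/2031*(-1/3889366)*1598 + 1877121) = -17681*(799/3949651173 + 1877121) = -17681*7413973159513732/3949651173 = -131086459433362295492/3949651173 ≈ -3.3189e+10)
1/(7886758/(-6226146) + Y) = 1/(7886758/(-6226146) - 131086459433362295492/3949651173) = 1/(7886758*(-1/6226146) - 131086459433362295492/3949651173) = 1/(-3943379/3113073 - 131086459433362295492/3949651173) = 1/(-136027239181056810935700161/4098517475361543) = -4098517475361543/136027239181056810935700161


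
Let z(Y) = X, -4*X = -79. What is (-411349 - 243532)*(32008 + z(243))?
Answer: -83897459791/4 ≈ -2.0974e+10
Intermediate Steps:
X = 79/4 (X = -1/4*(-79) = 79/4 ≈ 19.750)
z(Y) = 79/4
(-411349 - 243532)*(32008 + z(243)) = (-411349 - 243532)*(32008 + 79/4) = -654881*128111/4 = -83897459791/4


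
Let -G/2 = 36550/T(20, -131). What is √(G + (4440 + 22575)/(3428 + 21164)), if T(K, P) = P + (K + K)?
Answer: √251779281335855/559468 ≈ 28.362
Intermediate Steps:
T(K, P) = P + 2*K
G = 73100/91 (G = -73100/(-131 + 2*20) = -73100/(-131 + 40) = -73100/(-91) = -73100*(-1)/91 = -2*(-36550/91) = 73100/91 ≈ 803.30)
√(G + (4440 + 22575)/(3428 + 21164)) = √(73100/91 + (4440 + 22575)/(3428 + 21164)) = √(73100/91 + 27015/24592) = √(1800133565/2237872) = √251779281335855/559468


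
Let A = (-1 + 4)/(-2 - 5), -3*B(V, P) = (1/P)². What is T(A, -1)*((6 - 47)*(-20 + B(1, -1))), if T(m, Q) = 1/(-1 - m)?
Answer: -17507/12 ≈ -1458.9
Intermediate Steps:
B(V, P) = -1/(3*P²)
A = -3/7 (A = 3/(-7) = 3*(-⅐) = -3/7 ≈ -0.42857)
T(m, Q) = 1/(-1 - m)
T(A, -1)*((6 - 47)*(-20 + B(1, -1))) = (-1/(1 - 3/7))*((6 - 47)*(-20 - ⅓/(-1)²)) = (-1/4/7)*(-41*(-20 - ⅓*1)) = (-1*7/4)*(-41*(-20 - ⅓)) = -(-287)*(-61)/(4*3) = -7/4*2501/3 = -17507/12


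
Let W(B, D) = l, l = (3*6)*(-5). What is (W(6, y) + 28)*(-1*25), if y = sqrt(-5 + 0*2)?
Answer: 1550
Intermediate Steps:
y = I*sqrt(5) (y = sqrt(-5 + 0) = sqrt(-5) = I*sqrt(5) ≈ 2.2361*I)
l = -90 (l = 18*(-5) = -90)
W(B, D) = -90
(W(6, y) + 28)*(-1*25) = (-90 + 28)*(-1*25) = -62*(-25) = 1550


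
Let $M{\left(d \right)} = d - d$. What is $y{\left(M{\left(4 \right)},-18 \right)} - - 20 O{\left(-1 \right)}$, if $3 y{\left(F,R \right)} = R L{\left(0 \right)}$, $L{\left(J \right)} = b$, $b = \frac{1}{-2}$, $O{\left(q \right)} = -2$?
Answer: $-37$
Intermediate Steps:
$b = - \frac{1}{2} \approx -0.5$
$M{\left(d \right)} = 0$
$L{\left(J \right)} = - \frac{1}{2}$
$y{\left(F,R \right)} = - \frac{R}{6}$ ($y{\left(F,R \right)} = \frac{R \left(- \frac{1}{2}\right)}{3} = \frac{\left(- \frac{1}{2}\right) R}{3} = - \frac{R}{6}$)
$y{\left(M{\left(4 \right)},-18 \right)} - - 20 O{\left(-1 \right)} = \left(- \frac{1}{6}\right) \left(-18\right) - \left(-20\right) \left(-2\right) = 3 - 40 = -37$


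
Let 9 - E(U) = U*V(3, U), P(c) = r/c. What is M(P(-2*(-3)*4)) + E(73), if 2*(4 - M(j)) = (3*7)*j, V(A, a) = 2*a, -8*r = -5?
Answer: -1362595/128 ≈ -10645.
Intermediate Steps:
r = 5/8 (r = -⅛*(-5) = 5/8 ≈ 0.62500)
P(c) = 5/(8*c)
E(U) = 9 - 2*U² (E(U) = 9 - U*2*U = 9 - 2*U²)
M(j) = 4 - 21*j/2 (M(j) = 4 - 3*7*j/2 = 4 - 21*j/2)
M(P(-2*(-3)*4)) + E(73) = (4 - 105/(16*(-2*(-3)*4))) + (9 - 2*73²) = (4 - 105/(16*(6*4))) + (9 - 2*5329) = (4 - 105/(16*24)) + (9 - 10658) = (4 - 105/(16*24)) - 10649 = (4 - 21/2*5/192) - 10649 = (4 - 35/128) - 10649 = 477/128 - 10649 = -1362595/128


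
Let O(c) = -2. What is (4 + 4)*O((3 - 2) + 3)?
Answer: -16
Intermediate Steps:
(4 + 4)*O((3 - 2) + 3) = (4 + 4)*(-2) = 8*(-2) = -16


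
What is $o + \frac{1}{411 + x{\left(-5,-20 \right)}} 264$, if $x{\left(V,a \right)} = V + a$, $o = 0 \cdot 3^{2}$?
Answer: $\frac{132}{193} \approx 0.68394$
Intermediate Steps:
$o = 0$ ($o = 0 \cdot 9 = 0$)
$o + \frac{1}{411 + x{\left(-5,-20 \right)}} 264 = 0 + \frac{1}{411 - 25} \cdot 264 = 0 + \frac{1}{386} \cdot 264 = 0 + \frac{132}{193} = \frac{132}{193}$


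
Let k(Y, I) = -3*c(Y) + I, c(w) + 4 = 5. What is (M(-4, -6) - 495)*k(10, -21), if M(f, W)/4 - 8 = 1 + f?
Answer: 11400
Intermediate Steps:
c(w) = 1 (c(w) = -4 + 5 = 1)
k(Y, I) = -3 + I (k(Y, I) = -3*1 + I = -3 + I)
M(f, W) = 36 + 4*f (M(f, W) = 32 + 4*(1 + f) = 32 + (4 + 4*f) = 36 + 4*f)
(M(-4, -6) - 495)*k(10, -21) = ((36 + 4*(-4)) - 495)*(-3 - 21) = ((36 - 16) - 495)*(-24) = (20 - 495)*(-24) = -475*(-24) = 11400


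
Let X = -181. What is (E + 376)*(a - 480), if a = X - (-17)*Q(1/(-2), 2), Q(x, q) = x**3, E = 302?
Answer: -1798395/4 ≈ -4.4960e+5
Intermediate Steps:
a = -1465/8 (a = -181 - (-17)*(1/(-2))**3 = -181 - (-17)*(-1/2)**3 = -181 - (-17)*(-1)/8 = -181 - 1*17/8 = -181 - 17/8 = -1465/8 ≈ -183.13)
(E + 376)*(a - 480) = (302 + 376)*(-1465/8 - 480) = 678*(-5305/8) = -1798395/4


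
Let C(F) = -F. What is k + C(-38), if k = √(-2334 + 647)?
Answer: 38 + I*√1687 ≈ 38.0 + 41.073*I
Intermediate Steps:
k = I*√1687 (k = √(-1687) = I*√1687 ≈ 41.073*I)
k + C(-38) = I*√1687 - 1*(-38) = I*√1687 + 38 = 38 + I*√1687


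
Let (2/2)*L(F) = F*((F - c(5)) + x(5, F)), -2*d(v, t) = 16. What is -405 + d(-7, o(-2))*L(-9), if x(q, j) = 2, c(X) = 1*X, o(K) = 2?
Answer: -1269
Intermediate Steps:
c(X) = X
d(v, t) = -8 (d(v, t) = -½*16 = -8)
L(F) = F*(-3 + F) (L(F) = F*((F - 1*5) + 2) = F*((F - 5) + 2) = F*((-5 + F) + 2) = F*(-3 + F))
-405 + d(-7, o(-2))*L(-9) = -405 - (-72)*(-3 - 9) = -405 - (-72)*(-12) = -405 - 8*108 = -405 - 864 = -1269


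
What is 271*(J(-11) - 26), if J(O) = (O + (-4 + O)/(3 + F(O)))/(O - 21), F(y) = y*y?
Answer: -27584819/3968 ≈ -6951.8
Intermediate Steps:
F(y) = y²
J(O) = (O + (-4 + O)/(3 + O²))/(-21 + O) (J(O) = (O + (-4 + O)/(3 + O²))/(O - 21) = (O + (-4 + O)/(3 + O²))/(-21 + O))
271*(J(-11) - 26) = 271*((4 - 1*(-11)³ - 4*(-11))/(63 - 1*(-11)³ - 3*(-11) + 21*(-11)²) - 26) = 271*((4 - 1*(-1331) + 44)/(63 - 1*(-1331) + 33 + 21*121) - 26) = 271*((4 + 1331 + 44)/(63 + 1331 + 33 + 2541) - 26) = 271*(1379/3968 - 26) = 271*(-101789/3968) = -27584819/3968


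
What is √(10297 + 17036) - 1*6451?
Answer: -6451 + 3*√3037 ≈ -6285.7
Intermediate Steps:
√(10297 + 17036) - 1*6451 = √27333 - 6451 = 3*√3037 - 6451 = -6451 + 3*√3037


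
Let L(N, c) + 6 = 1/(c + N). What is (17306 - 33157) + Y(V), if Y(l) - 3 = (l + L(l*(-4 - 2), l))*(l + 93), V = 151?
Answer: 14746416/755 ≈ 19532.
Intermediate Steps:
L(N, c) = -6 + 1/(N + c) (L(N, c) = -6 + 1/(c + N) = -6 + 1/(N + c))
Y(l) = 3 + (93 + l)*(l - (1 + 30*l)/(5*l)) (Y(l) = 3 + (l + (1 - 6*l*(-4 - 2) - 6*l)/(l*(-4 - 2) + l))*(l + 93) = 3 + (l + (1 - 6*l*(-6) - 6*l)/(l*(-6) + l))*(93 + l) = 3 + (l + (1 - (-36)*l - 6*l)/(-6*l + l))*(93 + l) = 3 + (l + (1 + 36*l - 6*l)/((-5*l)))*(93 + l) = 3 + (l + (-1/(5*l))*(1 + 30*l))*(93 + l) = 3 + (l - (1 + 30*l)/(5*l))*(93 + l) = 3 + (93 + l)*(l - (1 + 30*l)/(5*l)))
(17306 - 33157) + Y(V) = (17306 - 33157) + (-2776/5 + 151² + 87*151 - 93/5/151) = -15851 + (-2776/5 + 22801 + 13137 - 93/5*1/151) = -15851 + (-2776/5 + 22801 + 13137 - 93/755) = -15851 + 26713921/755 = 14746416/755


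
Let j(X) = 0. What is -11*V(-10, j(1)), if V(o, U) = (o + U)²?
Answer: -1100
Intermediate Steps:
V(o, U) = (U + o)²
-11*V(-10, j(1)) = -11*(0 - 10)² = -11*(-10)² = -11*100 = -1100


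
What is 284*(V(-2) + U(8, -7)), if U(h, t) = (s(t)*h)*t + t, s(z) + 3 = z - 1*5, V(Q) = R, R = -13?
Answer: 232880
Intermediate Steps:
V(Q) = -13
s(z) = -8 + z (s(z) = -3 + (z - 1*5) = -3 + (z - 5) = -3 + (-5 + z) = -8 + z)
U(h, t) = t + h*t*(-8 + t) (U(h, t) = ((-8 + t)*h)*t + t = (h*(-8 + t))*t + t = h*t*(-8 + t) + t = t + h*t*(-8 + t))
284*(V(-2) + U(8, -7)) = 284*(-13 - 7*(1 + 8*(-8 - 7))) = 284*(-13 - 7*(1 + 8*(-15))) = 284*(-13 - 7*(1 - 120)) = 284*(-13 - 7*(-119)) = 284*(-13 + 833) = 284*820 = 232880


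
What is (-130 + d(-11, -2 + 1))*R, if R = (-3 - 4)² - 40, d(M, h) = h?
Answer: -1179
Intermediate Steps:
R = 9 (R = (-7)² - 40 = 49 - 40 = 9)
(-130 + d(-11, -2 + 1))*R = (-130 + (-2 + 1))*9 = (-130 - 1)*9 = -131*9 = -1179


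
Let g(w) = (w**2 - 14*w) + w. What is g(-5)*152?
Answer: 13680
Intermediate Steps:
g(w) = w**2 - 13*w
g(-5)*152 = -5*(-13 - 5)*152 = -5*(-18)*152 = 90*152 = 13680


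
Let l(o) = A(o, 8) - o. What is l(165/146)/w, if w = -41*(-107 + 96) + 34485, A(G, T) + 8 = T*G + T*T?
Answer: 9331/5100656 ≈ 0.0018294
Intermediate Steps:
A(G, T) = -8 + T² + G*T (A(G, T) = -8 + (T*G + T*T) = -8 + (G*T + T²) = -8 + (T² + G*T) = -8 + T² + G*T)
l(o) = 56 + 7*o (l(o) = (-8 + 8² + o*8) - o = (-8 + 64 + 8*o) - o = (56 + 8*o) - o = 56 + 7*o)
w = 34936 (w = -41*(-11) + 34485 = 451 + 34485 = 34936)
l(165/146)/w = (56 + 7*(165/146))/34936 = (56 + 7*(165*(1/146)))*(1/34936) = (56 + 7*(165/146))*(1/34936) = (56 + 1155/146)*(1/34936) = (9331/146)*(1/34936) = 9331/5100656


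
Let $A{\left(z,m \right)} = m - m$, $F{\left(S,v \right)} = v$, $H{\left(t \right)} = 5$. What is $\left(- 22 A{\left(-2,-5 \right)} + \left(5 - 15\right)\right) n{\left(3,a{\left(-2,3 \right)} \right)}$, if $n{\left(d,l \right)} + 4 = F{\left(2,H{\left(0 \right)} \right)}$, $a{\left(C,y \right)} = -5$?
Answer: $-10$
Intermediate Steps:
$A{\left(z,m \right)} = 0$
$n{\left(d,l \right)} = 1$ ($n{\left(d,l \right)} = -4 + 5 = 1$)
$\left(- 22 A{\left(-2,-5 \right)} + \left(5 - 15\right)\right) n{\left(3,a{\left(-2,3 \right)} \right)} = \left(\left(-22\right) 0 + \left(5 - 15\right)\right) 1 = \left(0 + \left(5 - 15\right)\right) 1 = \left(0 - 10\right) 1 = \left(-10\right) 1 = -10$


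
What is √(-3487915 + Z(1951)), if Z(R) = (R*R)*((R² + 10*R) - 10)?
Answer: √14562909904386 ≈ 3.8161e+6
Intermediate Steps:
Z(R) = R²*(-10 + R² + 10*R)
√(-3487915 + Z(1951)) = √(-3487915 + 1951²*(-10 + 1951² + 10*1951)) = √(-3487915 + 3806401*(-10 + 3806401 + 19510)) = √(-3487915 + 3806401*3825901) = √(-3487915 + 14562913392301) = √14562909904386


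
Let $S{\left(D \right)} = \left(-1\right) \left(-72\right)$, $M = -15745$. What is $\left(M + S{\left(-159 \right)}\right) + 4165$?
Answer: $-11508$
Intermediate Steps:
$S{\left(D \right)} = 72$
$\left(M + S{\left(-159 \right)}\right) + 4165 = \left(-15745 + 72\right) + 4165 = -15673 + 4165 = -11508$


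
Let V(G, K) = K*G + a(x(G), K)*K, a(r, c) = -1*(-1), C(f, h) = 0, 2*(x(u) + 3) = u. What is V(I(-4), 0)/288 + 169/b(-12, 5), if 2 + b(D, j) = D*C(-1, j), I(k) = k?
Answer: -169/2 ≈ -84.500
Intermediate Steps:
x(u) = -3 + u/2
a(r, c) = 1
b(D, j) = -2 (b(D, j) = -2 + D*0 = -2 + 0 = -2)
V(G, K) = K + G*K (V(G, K) = K*G + 1*K = G*K + K = K + G*K)
V(I(-4), 0)/288 + 169/b(-12, 5) = (0*(1 - 4))/288 + 169/(-2) = (0*(-3))*(1/288) + 169*(-½) = 0*(1/288) - 169/2 = 0 - 169/2 = -169/2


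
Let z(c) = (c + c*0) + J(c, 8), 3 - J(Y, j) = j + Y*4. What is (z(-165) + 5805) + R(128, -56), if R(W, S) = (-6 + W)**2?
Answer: 21179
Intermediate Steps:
J(Y, j) = 3 - j - 4*Y (J(Y, j) = 3 - (j + Y*4) = 3 - (j + 4*Y) = 3 + (-j - 4*Y) = 3 - j - 4*Y)
z(c) = -5 - 3*c (z(c) = (c + c*0) + (3 - 1*8 - 4*c) = (c + 0) + (3 - 8 - 4*c) = c + (-5 - 4*c) = -5 - 3*c)
(z(-165) + 5805) + R(128, -56) = ((-5 - 3*(-165)) + 5805) + (-6 + 128)**2 = ((-5 + 495) + 5805) + 122**2 = (490 + 5805) + 14884 = 6295 + 14884 = 21179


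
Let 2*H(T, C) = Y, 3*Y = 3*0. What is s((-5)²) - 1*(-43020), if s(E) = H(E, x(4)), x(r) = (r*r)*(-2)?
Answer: 43020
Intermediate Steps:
Y = 0 (Y = (3*0)/3 = (⅓)*0 = 0)
x(r) = -2*r² (x(r) = r²*(-2) = -2*r²)
H(T, C) = 0 (H(T, C) = (½)*0 = 0)
s(E) = 0
s((-5)²) - 1*(-43020) = 0 - 1*(-43020) = 0 + 43020 = 43020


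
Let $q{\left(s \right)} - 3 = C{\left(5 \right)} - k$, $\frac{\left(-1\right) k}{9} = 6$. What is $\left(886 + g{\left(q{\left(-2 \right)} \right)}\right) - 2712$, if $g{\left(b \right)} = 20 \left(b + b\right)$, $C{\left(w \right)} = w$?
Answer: $654$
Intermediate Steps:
$k = -54$ ($k = \left(-9\right) 6 = -54$)
$q{\left(s \right)} = 62$ ($q{\left(s \right)} = 3 + \left(5 - -54\right) = 3 + \left(5 + 54\right) = 3 + 59 = 62$)
$g{\left(b \right)} = 40 b$ ($g{\left(b \right)} = 20 \cdot 2 b = 40 b$)
$\left(886 + g{\left(q{\left(-2 \right)} \right)}\right) - 2712 = \left(886 + 40 \cdot 62\right) - 2712 = \left(886 + 2480\right) - 2712 = 3366 - 2712 = 654$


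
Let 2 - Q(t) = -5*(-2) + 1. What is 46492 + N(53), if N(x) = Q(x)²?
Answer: 46573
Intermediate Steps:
Q(t) = -9 (Q(t) = 2 - (-5*(-2) + 1) = 2 - (10 + 1) = 2 - 1*11 = 2 - 11 = -9)
N(x) = 81 (N(x) = (-9)² = 81)
46492 + N(53) = 46492 + 81 = 46573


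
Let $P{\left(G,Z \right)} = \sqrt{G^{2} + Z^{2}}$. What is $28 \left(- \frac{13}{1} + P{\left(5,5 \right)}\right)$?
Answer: $-364 + 140 \sqrt{2} \approx -166.01$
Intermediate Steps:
$28 \left(- \frac{13}{1} + P{\left(5,5 \right)}\right) = 28 \left(- \frac{13}{1} + \sqrt{5^{2} + 5^{2}}\right) = 28 \left(\left(-13\right) 1 + \sqrt{25 + 25}\right) = 28 \left(-13 + \sqrt{50}\right) = 28 \left(-13 + 5 \sqrt{2}\right) = -364 + 140 \sqrt{2}$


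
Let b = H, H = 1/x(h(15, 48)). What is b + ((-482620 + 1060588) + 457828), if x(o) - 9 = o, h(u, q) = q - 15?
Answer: 43503433/42 ≈ 1.0358e+6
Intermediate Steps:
h(u, q) = -15 + q
x(o) = 9 + o
H = 1/42 (H = 1/(9 + (-15 + 48)) = 1/(9 + 33) = 1/42 ≈ 0.023810)
b = 1/42 ≈ 0.023810
b + ((-482620 + 1060588) + 457828) = 1/42 + ((-482620 + 1060588) + 457828) = 1/42 + (577968 + 457828) = 1/42 + 1035796 = 43503433/42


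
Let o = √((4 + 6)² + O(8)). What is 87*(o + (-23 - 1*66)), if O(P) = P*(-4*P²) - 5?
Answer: -7743 + 261*I*√217 ≈ -7743.0 + 3844.8*I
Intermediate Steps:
O(P) = -5 - 4*P³ (O(P) = -4*P³ - 5 = -5 - 4*P³)
o = 3*I*√217 (o = √((4 + 6)² + (-5 - 4*8³)) = √(10² + (-5 - 4*512)) = √(100 + (-5 - 2048)) = √(100 - 2053) = √(-1953) = 3*I*√217 ≈ 44.193*I)
87*(o + (-23 - 1*66)) = 87*(3*I*√217 + (-23 - 1*66)) = 87*(3*I*√217 + (-23 - 66)) = 87*(3*I*√217 - 89) = 87*(-89 + 3*I*√217) = -7743 + 261*I*√217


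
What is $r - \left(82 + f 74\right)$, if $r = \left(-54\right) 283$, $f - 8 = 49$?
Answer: $-19582$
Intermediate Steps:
$f = 57$ ($f = 8 + 49 = 57$)
$r = -15282$
$r - \left(82 + f 74\right) = -15282 - \left(82 + 57 \cdot 74\right) = -15282 - \left(82 + 4218\right) = -15282 - 4300 = -19582$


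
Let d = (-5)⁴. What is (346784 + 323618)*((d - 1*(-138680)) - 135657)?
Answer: 2445626496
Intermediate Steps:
d = 625
(346784 + 323618)*((d - 1*(-138680)) - 135657) = (346784 + 323618)*((625 - 1*(-138680)) - 135657) = 670402*((625 + 138680) - 135657) = 670402*(139305 - 135657) = 670402*3648 = 2445626496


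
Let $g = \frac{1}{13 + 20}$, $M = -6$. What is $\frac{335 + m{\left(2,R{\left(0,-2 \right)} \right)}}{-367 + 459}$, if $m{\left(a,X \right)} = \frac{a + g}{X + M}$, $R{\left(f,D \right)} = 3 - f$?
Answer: $\frac{16549}{4554} \approx 3.6339$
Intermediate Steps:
$g = \frac{1}{33} \approx 0.030303$
$m{\left(a,X \right)} = \frac{\frac{1}{33} + a}{-6 + X}$ ($m{\left(a,X \right)} = \frac{a + \frac{1}{33}}{X - 6} = \frac{\frac{1}{33} + a}{-6 + X}$)
$\frac{335 + m{\left(2,R{\left(0,-2 \right)} \right)}}{-367 + 459} = \frac{335 + \frac{\frac{1}{33} + 2}{-6 + \left(3 - 0\right)}}{-367 + 459} = \frac{335 + \frac{1}{-6 + \left(3 + 0\right)} \frac{67}{33}}{92} = \left(335 + \frac{1}{-6 + 3} \cdot \frac{67}{33}\right) \frac{1}{92} = \left(335 + \frac{1}{-3} \cdot \frac{67}{33}\right) \frac{1}{92} = \left(335 - \frac{67}{99}\right) \frac{1}{92} = \frac{33098}{99} \cdot \frac{1}{92} = \frac{16549}{4554}$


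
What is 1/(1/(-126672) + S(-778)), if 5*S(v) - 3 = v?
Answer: -126672/19634161 ≈ -0.0064516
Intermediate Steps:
S(v) = ⅗ + v/5
1/(1/(-126672) + S(-778)) = 1/(1/(-126672) + (⅗ + (⅕)*(-778))) = 1/(-1/126672 + (⅗ - 778/5)) = 1/(-1/126672 - 155) = 1/(-19634161/126672) = -126672/19634161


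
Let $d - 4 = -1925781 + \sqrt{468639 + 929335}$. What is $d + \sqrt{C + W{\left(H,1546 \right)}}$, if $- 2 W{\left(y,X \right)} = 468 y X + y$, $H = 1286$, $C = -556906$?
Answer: $-1925777 + \sqrt{1397974} + i \sqrt{465786053} \approx -1.9246 \cdot 10^{6} + 21582.0 i$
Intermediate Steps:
$W{\left(y,X \right)} = - \frac{y}{2} - 234 X y$ ($W{\left(y,X \right)} = - \frac{468 y X + y}{2} = - \frac{468 X y + y}{2} = - \frac{y + 468 X y}{2} = - \frac{y}{2} - 234 X y$)
$d = -1925777 + \sqrt{1397974}$ ($d = 4 - \left(1925781 - \sqrt{468639 + 929335}\right) = 4 - \left(1925781 - \sqrt{1397974}\right) = -1925777 + \sqrt{1397974} \approx -1.9246 \cdot 10^{6}$)
$d + \sqrt{C + W{\left(H,1546 \right)}} = \left(-1925777 + \sqrt{1397974}\right) + \sqrt{-556906 - 643 \left(1 + 468 \cdot 1546\right)} = \left(-1925777 + \sqrt{1397974}\right) + \sqrt{-556906 - 643 \left(1 + 723528\right)} = \left(-1925777 + \sqrt{1397974}\right) + \sqrt{-556906 - 643 \cdot 723529} = \left(-1925777 + \sqrt{1397974}\right) + \sqrt{-556906 - 465229147} = \left(-1925777 + \sqrt{1397974}\right) + \sqrt{-465786053} = \left(-1925777 + \sqrt{1397974}\right) + i \sqrt{465786053} = -1925777 + \sqrt{1397974} + i \sqrt{465786053}$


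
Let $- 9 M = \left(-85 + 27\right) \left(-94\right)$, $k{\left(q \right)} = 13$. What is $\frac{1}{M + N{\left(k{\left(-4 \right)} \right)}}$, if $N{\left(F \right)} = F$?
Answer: $- \frac{9}{5335} \approx -0.001687$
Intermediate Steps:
$M = - \frac{5452}{9}$ ($M = - \frac{\left(-85 + 27\right) \left(-94\right)}{9} = - \frac{\left(-58\right) \left(-94\right)}{9} = \left(- \frac{1}{9}\right) 5452 = - \frac{5452}{9} \approx -605.78$)
$\frac{1}{M + N{\left(k{\left(-4 \right)} \right)}} = \frac{1}{- \frac{5452}{9} + 13} = \frac{1}{- \frac{5335}{9}} = - \frac{9}{5335}$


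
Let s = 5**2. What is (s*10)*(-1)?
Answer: -250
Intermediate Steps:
s = 25
(s*10)*(-1) = (25*10)*(-1) = 250*(-1) = -250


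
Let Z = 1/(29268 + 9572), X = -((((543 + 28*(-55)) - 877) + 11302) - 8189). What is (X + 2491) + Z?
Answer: 48627681/38840 ≈ 1252.0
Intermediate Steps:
X = -1239 (X = -((((543 - 1540) - 877) + 11302) - 8189) = -(((-997 - 877) + 11302) - 8189) = -((-1874 + 11302) - 8189) = -(9428 - 8189) = -1*1239 = -1239)
Z = 1/38840 ≈ 2.5747e-5
(X + 2491) + Z = (-1239 + 2491) + 1/38840 = 1252 + 1/38840 = 48627681/38840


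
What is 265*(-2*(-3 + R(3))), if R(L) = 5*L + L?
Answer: -7950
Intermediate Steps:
R(L) = 6*L
265*(-2*(-3 + R(3))) = 265*(-2*(-3 + 6*3)) = 265*(-2*(-3 + 18)) = 265*(-2*15) = 265*(-30) = -7950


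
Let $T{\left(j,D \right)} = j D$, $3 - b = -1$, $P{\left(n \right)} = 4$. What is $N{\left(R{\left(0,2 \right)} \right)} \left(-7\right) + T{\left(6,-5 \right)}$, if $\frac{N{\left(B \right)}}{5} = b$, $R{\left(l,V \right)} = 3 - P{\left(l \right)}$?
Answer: $-170$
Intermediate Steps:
$b = 4$ ($b = 3 - -1 = 3 + 1 = 4$)
$T{\left(j,D \right)} = D j$
$R{\left(l,V \right)} = -1$ ($R{\left(l,V \right)} = 3 - 4 = -1$)
$N{\left(B \right)} = 20$ ($N{\left(B \right)} = 5 \cdot 4 = 20$)
$N{\left(R{\left(0,2 \right)} \right)} \left(-7\right) + T{\left(6,-5 \right)} = 20 \left(-7\right) - 30 = -140 - 30 = -170$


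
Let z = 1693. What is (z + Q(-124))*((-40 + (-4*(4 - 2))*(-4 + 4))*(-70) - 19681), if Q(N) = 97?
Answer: -30216990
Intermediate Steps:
(z + Q(-124))*((-40 + (-4*(4 - 2))*(-4 + 4))*(-70) - 19681) = (1693 + 97)*((-40 + (-4*(4 - 2))*(-4 + 4))*(-70) - 19681) = 1790*((-40 - 4*2*0)*(-70) - 19681) = 1790*((-40 - 8*0)*(-70) - 19681) = 1790*((-40 + 0)*(-70) - 19681) = 1790*(-40*(-70) - 19681) = 1790*(2800 - 19681) = 1790*(-16881) = -30216990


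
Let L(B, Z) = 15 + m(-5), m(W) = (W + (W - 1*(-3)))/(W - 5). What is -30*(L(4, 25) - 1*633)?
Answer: 18519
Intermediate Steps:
m(W) = (3 + 2*W)/(-5 + W) (m(W) = (W + (W + 3))/(-5 + W) = (W + (3 + W))/(-5 + W) = (3 + 2*W)/(-5 + W))
L(B, Z) = 157/10 (L(B, Z) = 15 + (3 + 2*(-5))/(-5 - 5) = 15 + (3 - 10)/(-10) = 15 - ⅒*(-7) = 15 + 7/10 = 157/10)
-30*(L(4, 25) - 1*633) = -30*(157/10 - 1*633) = -30*(157/10 - 633) = -30*(-6173/10) = 18519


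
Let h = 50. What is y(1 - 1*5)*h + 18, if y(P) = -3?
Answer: -132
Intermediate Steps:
y(1 - 1*5)*h + 18 = -3*50 + 18 = -150 + 18 = -132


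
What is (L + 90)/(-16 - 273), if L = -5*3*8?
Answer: 30/289 ≈ 0.10381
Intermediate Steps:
L = -120 (L = -15*8 = -120)
(L + 90)/(-16 - 273) = (-120 + 90)/(-16 - 273) = -30/(-289) = -30*(-1/289) = 30/289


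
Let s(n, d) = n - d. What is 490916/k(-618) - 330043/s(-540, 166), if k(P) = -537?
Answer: -169353605/379122 ≈ -446.70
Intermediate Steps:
490916/k(-618) - 330043/s(-540, 166) = 490916/(-537) - 330043/(-540 - 1*166) = 490916*(-1/537) - 330043/(-540 - 166) = -490916/537 - 330043/(-706) = -490916/537 - 330043*(-1/706) = -490916/537 + 330043/706 = -169353605/379122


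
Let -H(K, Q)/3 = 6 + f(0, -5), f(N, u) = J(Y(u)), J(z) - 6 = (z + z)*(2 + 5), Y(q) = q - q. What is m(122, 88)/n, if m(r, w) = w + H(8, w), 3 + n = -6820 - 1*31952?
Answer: -52/38775 ≈ -0.0013411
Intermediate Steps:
Y(q) = 0
n = -38775 (n = -3 + (-6820 - 1*31952) = -3 + (-6820 - 31952) = -3 - 38772 = -38775)
J(z) = 6 + 14*z (J(z) = 6 + (z + z)*(2 + 5) = 6 + (2*z)*7 = 6 + 14*z)
f(N, u) = 6 (f(N, u) = 6 + 14*0 = 6 + 0 = 6)
H(K, Q) = -36 (H(K, Q) = -3*(6 + 6) = -3*12 = -36)
m(r, w) = -36 + w (m(r, w) = w - 36 = -36 + w)
m(122, 88)/n = (-36 + 88)/(-38775) = 52*(-1/38775) = -52/38775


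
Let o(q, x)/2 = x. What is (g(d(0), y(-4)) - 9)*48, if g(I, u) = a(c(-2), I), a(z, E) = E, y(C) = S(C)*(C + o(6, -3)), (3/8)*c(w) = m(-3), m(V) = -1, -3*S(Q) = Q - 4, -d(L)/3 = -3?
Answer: 0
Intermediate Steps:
o(q, x) = 2*x
d(L) = 9 (d(L) = -3*(-3) = 9)
S(Q) = 4/3 - Q/3 (S(Q) = -(Q - 4)/3 = -(-4 + Q)/3 = 4/3 - Q/3)
c(w) = -8/3 (c(w) = (8/3)*(-1) = -8/3)
y(C) = (-6 + C)*(4/3 - C/3) (y(C) = (4/3 - C/3)*(C + 2*(-3)) = (4/3 - C/3)*(C - 6) = (4/3 - C/3)*(-6 + C) = (-6 + C)*(4/3 - C/3))
g(I, u) = I
(g(d(0), y(-4)) - 9)*48 = (9 - 9)*48 = 0*48 = 0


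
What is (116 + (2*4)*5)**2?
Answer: 24336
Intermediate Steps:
(116 + (2*4)*5)**2 = (116 + 8*5)**2 = (116 + 40)**2 = 156**2 = 24336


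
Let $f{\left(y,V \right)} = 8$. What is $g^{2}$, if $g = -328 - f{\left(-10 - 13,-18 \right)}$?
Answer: $112896$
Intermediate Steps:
$g = -336$ ($g = -328 - 8 = -336$)
$g^{2} = \left(-336\right)^{2} = 112896$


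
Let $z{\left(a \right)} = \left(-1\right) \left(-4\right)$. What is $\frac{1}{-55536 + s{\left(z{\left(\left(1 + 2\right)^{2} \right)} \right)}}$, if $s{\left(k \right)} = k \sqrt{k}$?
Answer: $- \frac{1}{55528} \approx -1.8009 \cdot 10^{-5}$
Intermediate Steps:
$z{\left(a \right)} = 4$
$s{\left(k \right)} = k^{\frac{3}{2}}$
$\frac{1}{-55536 + s{\left(z{\left(\left(1 + 2\right)^{2} \right)} \right)}} = \frac{1}{-55536 + 4^{\frac{3}{2}}} = \frac{1}{-55536 + 8} = \frac{1}{-55528} = - \frac{1}{55528}$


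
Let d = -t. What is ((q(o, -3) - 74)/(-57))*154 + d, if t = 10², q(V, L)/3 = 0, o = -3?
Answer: 5696/57 ≈ 99.930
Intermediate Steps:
q(V, L) = 0 (q(V, L) = 3*0 = 0)
t = 100
d = -100 (d = -1*100 = -100)
((q(o, -3) - 74)/(-57))*154 + d = ((0 - 74)/(-57))*154 - 100 = -74*(-1/57)*154 - 100 = (74/57)*154 - 100 = 11396/57 - 100 = 5696/57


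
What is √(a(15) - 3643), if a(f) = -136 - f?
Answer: I*√3794 ≈ 61.595*I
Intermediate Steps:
√(a(15) - 3643) = √((-136 - 1*15) - 3643) = √((-136 - 15) - 3643) = √(-151 - 3643) = √(-3794) = I*√3794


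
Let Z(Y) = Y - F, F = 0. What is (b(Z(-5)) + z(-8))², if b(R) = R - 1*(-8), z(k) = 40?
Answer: 1849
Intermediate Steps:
Z(Y) = Y (Z(Y) = Y - 1*0 = Y + 0 = Y)
b(R) = 8 + R (b(R) = R + 8 = 8 + R)
(b(Z(-5)) + z(-8))² = ((8 - 5) + 40)² = (3 + 40)² = 43² = 1849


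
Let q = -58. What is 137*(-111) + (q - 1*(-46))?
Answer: -15219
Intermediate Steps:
137*(-111) + (q - 1*(-46)) = 137*(-111) + (-58 - 1*(-46)) = -15207 + (-58 + 46) = -15207 - 12 = -15219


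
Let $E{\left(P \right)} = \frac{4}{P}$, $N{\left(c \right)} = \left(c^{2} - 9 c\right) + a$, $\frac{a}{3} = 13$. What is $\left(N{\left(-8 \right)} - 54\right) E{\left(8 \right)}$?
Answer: $\frac{121}{2} \approx 60.5$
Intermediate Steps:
$a = 39$ ($a = 3 \cdot 13 = 39$)
$N{\left(c \right)} = 39 + c^{2} - 9 c$ ($N{\left(c \right)} = \left(c^{2} - 9 c\right) + 39 = 39 + c^{2} - 9 c$)
$\left(N{\left(-8 \right)} - 54\right) E{\left(8 \right)} = \left(\left(39 + \left(-8\right)^{2} - -72\right) - 54\right) \frac{4}{8} = \left(\left(39 + 64 + 72\right) - 54\right) 4 \cdot \frac{1}{8} = \left(175 - 54\right) \frac{1}{2} = 121 \cdot \frac{1}{2} = \frac{121}{2}$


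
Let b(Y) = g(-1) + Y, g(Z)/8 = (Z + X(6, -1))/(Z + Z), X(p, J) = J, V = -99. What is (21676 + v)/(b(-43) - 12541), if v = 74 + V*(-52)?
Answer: -4483/2096 ≈ -2.1388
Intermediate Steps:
g(Z) = 4*(-1 + Z)/Z (g(Z) = 8*((Z - 1)/(Z + Z)) = 8*((-1 + Z)/((2*Z))) = 8*((-1 + Z)*(1/(2*Z))) = 8*((-1 + Z)/(2*Z)) = 4*(-1 + Z)/Z)
v = 5222 (v = 74 - 99*(-52) = 74 + 5148 = 5222)
b(Y) = 8 + Y (b(Y) = (4 - 4/(-1)) + Y = (4 - 4*(-1)) + Y = (4 + 4) + Y = 8 + Y)
(21676 + v)/(b(-43) - 12541) = (21676 + 5222)/((8 - 43) - 12541) = 26898/(-35 - 12541) = 26898/(-12576) = 26898*(-1/12576) = -4483/2096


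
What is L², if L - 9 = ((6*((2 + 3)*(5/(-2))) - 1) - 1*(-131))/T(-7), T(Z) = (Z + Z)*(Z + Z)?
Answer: 3308761/38416 ≈ 86.130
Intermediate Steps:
T(Z) = 4*Z² (T(Z) = (2*Z)*(2*Z) = 4*Z²)
L = 1819/196 (L = 9 + ((6*((2 + 3)*(5/(-2))) - 1) - 1*(-131))/((4*(-7)²)) = 9 + ((6*(5*(5*(-½))) - 1) + 131)/((4*49)) = 9 + ((6*(5*(-5/2)) - 1) + 131)/196 = 9 + ((6*(-25/2) - 1) + 131)*(1/196) = 9 + ((-75 - 1) + 131)*(1/196) = 9 + (-76 + 131)*(1/196) = 9 + 55*(1/196) = 9 + 55/196 = 1819/196 ≈ 9.2806)
L² = (1819/196)² = 3308761/38416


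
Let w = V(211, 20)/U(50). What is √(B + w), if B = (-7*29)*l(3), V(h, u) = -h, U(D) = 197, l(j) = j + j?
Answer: I*√47310929/197 ≈ 34.915*I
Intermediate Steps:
l(j) = 2*j
B = -1218 (B = (-7*29)*(2*3) = -203*6 = -1218)
w = -211/197 (w = -1*211/197 = -211*1/197 = -211/197 ≈ -1.0711)
√(B + w) = √(-1218 - 211/197) = √(-240157/197) = I*√47310929/197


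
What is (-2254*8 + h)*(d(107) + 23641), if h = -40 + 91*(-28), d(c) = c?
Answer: -489683760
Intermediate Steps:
h = -2588 (h = -40 - 2548 = -2588)
(-2254*8 + h)*(d(107) + 23641) = (-2254*8 - 2588)*(107 + 23641) = (-18032 - 2588)*23748 = -20620*23748 = -489683760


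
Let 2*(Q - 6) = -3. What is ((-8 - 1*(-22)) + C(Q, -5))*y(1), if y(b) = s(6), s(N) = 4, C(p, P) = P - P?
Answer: 56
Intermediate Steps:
Q = 9/2 (Q = 6 + (1/2)*(-3) = 6 - 3/2 = 9/2 ≈ 4.5000)
C(p, P) = 0
y(b) = 4
((-8 - 1*(-22)) + C(Q, -5))*y(1) = ((-8 - 1*(-22)) + 0)*4 = ((-8 + 22) + 0)*4 = (14 + 0)*4 = 14*4 = 56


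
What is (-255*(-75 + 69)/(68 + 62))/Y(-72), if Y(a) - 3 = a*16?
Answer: -51/4979 ≈ -0.010243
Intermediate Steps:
Y(a) = 3 + 16*a (Y(a) = 3 + a*16 = 3 + 16*a)
(-255*(-75 + 69)/(68 + 62))/Y(-72) = (-255*(-75 + 69)/(68 + 62))/(3 + 16*(-72)) = (-(-1530)/130)/(3 - 1152) = -(-1530)/130/(-1149) = -255*(-3/65)*(-1/1149) = (153/13)*(-1/1149) = -51/4979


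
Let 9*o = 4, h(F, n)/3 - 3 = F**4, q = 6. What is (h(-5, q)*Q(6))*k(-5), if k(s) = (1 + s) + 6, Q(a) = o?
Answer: 5024/3 ≈ 1674.7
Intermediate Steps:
h(F, n) = 9 + 3*F**4
o = 4/9 (o = (1/9)*4 = 4/9 ≈ 0.44444)
Q(a) = 4/9
k(s) = 7 + s
(h(-5, q)*Q(6))*k(-5) = ((9 + 3*(-5)**4)*(4/9))*(7 - 5) = ((9 + 3*625)*(4/9))*2 = ((9 + 1875)*(4/9))*2 = (1884*(4/9))*2 = (2512/3)*2 = 5024/3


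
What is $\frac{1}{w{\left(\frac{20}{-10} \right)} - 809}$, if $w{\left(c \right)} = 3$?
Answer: $- \frac{1}{806} \approx -0.0012407$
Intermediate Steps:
$\frac{1}{w{\left(\frac{20}{-10} \right)} - 809} = \frac{1}{3 - 809} = \frac{1}{-806} = - \frac{1}{806}$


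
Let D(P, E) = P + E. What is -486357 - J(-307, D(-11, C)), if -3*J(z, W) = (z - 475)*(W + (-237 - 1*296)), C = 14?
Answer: -1044611/3 ≈ -3.4820e+5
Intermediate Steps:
D(P, E) = E + P
J(z, W) = -(-533 + W)*(-475 + z)/3 (J(z, W) = -(z - 475)*(W + (-237 - 1*296))/3 = -(-475 + z)*(W + (-237 - 296))/3 = -(-475 + z)*(W - 533)/3 = -(-475 + z)*(-533 + W)/3 = -(-533 + W)*(-475 + z)/3)
-486357 - J(-307, D(-11, C)) = -486357 - (-253175/3 + 475*(14 - 11)/3 + (533/3)*(-307) - 1/3*(14 - 11)*(-307)) = -486357 - (-253175/3 + (475/3)*3 - 163631/3 - 1/3*3*(-307)) = -486357 - (-253175/3 + 475 - 163631/3 + 307) = -486357 - 1*(-414460/3) = -486357 + 414460/3 = -1044611/3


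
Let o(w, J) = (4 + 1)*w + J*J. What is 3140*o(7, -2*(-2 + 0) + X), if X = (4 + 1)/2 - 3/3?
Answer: 204885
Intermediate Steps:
X = 3/2 (X = 5*(½) - 3*⅓ = 5/2 - 1 = 3/2 ≈ 1.5000)
o(w, J) = J² + 5*w (o(w, J) = 5*w + J² = J² + 5*w)
3140*o(7, -2*(-2 + 0) + X) = 3140*((-2*(-2 + 0) + 3/2)² + 5*7) = 3140*((-2*(-2) + 3/2)² + 35) = 3140*((4 + 3/2)² + 35) = 3140*((11/2)² + 35) = 3140*(121/4 + 35) = 3140*(261/4) = 204885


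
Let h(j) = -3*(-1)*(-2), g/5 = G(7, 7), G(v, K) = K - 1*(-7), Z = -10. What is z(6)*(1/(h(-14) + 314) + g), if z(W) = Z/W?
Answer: -35935/308 ≈ -116.67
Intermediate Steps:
G(v, K) = 7 + K (G(v, K) = K + 7 = 7 + K)
g = 70 (g = 5*(7 + 7) = 5*14 = 70)
h(j) = -6 (h(j) = 3*(-2) = -6)
z(W) = -10/W
z(6)*(1/(h(-14) + 314) + g) = (-10/6)*(1/(-6 + 314) + 70) = (-10*⅙)*(1/308 + 70) = -5*(1/308 + 70)/3 = -5/3*21561/308 = -35935/308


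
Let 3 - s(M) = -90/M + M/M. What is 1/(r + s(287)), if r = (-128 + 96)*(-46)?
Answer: 287/423128 ≈ 0.00067828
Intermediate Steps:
s(M) = 2 + 90/M (s(M) = 3 - (-90/M + M/M) = 3 - (-90/M + 1) = 3 - (1 - 90/M) = 3 + (-1 + 90/M) = 2 + 90/M)
r = 1472 (r = -32*(-46) = 1472)
1/(r + s(287)) = 1/(1472 + (2 + 90/287)) = 1/(1472 + 664/287) = 1/(423128/287) = 287/423128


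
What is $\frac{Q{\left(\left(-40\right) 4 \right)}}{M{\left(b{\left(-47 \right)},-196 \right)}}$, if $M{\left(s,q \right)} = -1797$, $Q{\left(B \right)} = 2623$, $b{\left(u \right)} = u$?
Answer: $- \frac{2623}{1797} \approx -1.4597$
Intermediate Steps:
$\frac{Q{\left(\left(-40\right) 4 \right)}}{M{\left(b{\left(-47 \right)},-196 \right)}} = \frac{2623}{-1797} = 2623 \left(- \frac{1}{1797}\right) = - \frac{2623}{1797}$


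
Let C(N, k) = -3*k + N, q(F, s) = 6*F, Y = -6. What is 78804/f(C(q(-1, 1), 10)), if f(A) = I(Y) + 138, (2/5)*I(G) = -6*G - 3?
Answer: 17512/49 ≈ 357.39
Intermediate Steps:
I(G) = -15/2 - 15*G (I(G) = 5*(-6*G - 3)/2 = 5*(-3 - 6*G)/2 = -15/2 - 15*G)
C(N, k) = N - 3*k
f(A) = 441/2 (f(A) = (-15/2 - 15*(-6)) + 138 = (-15/2 + 90) + 138 = 165/2 + 138 = 441/2)
78804/f(C(q(-1, 1), 10)) = 78804/(441/2) = 78804*(2/441) = 17512/49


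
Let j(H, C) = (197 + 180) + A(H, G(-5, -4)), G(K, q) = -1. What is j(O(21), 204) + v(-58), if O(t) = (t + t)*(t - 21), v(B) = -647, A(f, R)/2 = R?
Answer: -272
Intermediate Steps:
A(f, R) = 2*R
O(t) = 2*t*(-21 + t) (O(t) = (2*t)*(-21 + t) = 2*t*(-21 + t))
j(H, C) = 375 (j(H, C) = (197 + 180) + 2*(-1) = 377 - 2 = 375)
j(O(21), 204) + v(-58) = 375 - 647 = -272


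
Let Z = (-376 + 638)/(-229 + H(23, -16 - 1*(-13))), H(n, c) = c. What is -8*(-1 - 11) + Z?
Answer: 11005/116 ≈ 94.871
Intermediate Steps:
Z = -131/116 (Z = (-376 + 638)/(-229 + (-16 - 1*(-13))) = 262/(-229 + (-16 + 13)) = 262/(-229 - 3) = 262/(-232) = 262*(-1/232) = -131/116 ≈ -1.1293)
-8*(-1 - 11) + Z = -8*(-1 - 11) - 131/116 = -8*(-12) - 131/116 = 96 - 131/116 = 11005/116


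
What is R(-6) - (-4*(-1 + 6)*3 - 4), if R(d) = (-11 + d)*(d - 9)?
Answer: 319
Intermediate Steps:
R(d) = (-11 + d)*(-9 + d)
R(-6) - (-4*(-1 + 6)*3 - 4) = (99 + (-6)² - 20*(-6)) - (-4*(-1 + 6)*3 - 4) = (99 + 36 + 120) - (-20*3 - 4) = 255 - (-4*15 - 4) = 255 - (-60 - 4) = 255 - 1*(-64) = 255 + 64 = 319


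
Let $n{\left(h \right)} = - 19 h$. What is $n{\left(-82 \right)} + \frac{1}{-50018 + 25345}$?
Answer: $\frac{38440533}{24673} \approx 1558.0$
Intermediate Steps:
$n{\left(-82 \right)} + \frac{1}{-50018 + 25345} = \left(-19\right) \left(-82\right) + \frac{1}{-50018 + 25345} = 1558 + \frac{1}{-24673} = 1558 - \frac{1}{24673} = \frac{38440533}{24673}$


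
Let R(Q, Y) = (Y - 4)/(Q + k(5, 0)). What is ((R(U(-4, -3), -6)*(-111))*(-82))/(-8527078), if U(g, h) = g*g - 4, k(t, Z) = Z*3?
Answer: 7585/8527078 ≈ 0.00088952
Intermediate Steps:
k(t, Z) = 3*Z
U(g, h) = -4 + g² (U(g, h) = g² - 4 = -4 + g²)
R(Q, Y) = (-4 + Y)/Q (R(Q, Y) = (Y - 4)/(Q + 3*0) = (-4 + Y)/(Q + 0) = (-4 + Y)/Q)
((R(U(-4, -3), -6)*(-111))*(-82))/(-8527078) = ((((-4 - 6)/(-4 + (-4)²))*(-111))*(-82))/(-8527078) = (((-10/(-4 + 16))*(-111))*(-82))*(-1/8527078) = (((-10/12)*(-111))*(-82))*(-1/8527078) = ((((1/12)*(-10))*(-111))*(-82))*(-1/8527078) = (-⅚*(-111)*(-82))*(-1/8527078) = ((185/2)*(-82))*(-1/8527078) = -7585*(-1/8527078) = 7585/8527078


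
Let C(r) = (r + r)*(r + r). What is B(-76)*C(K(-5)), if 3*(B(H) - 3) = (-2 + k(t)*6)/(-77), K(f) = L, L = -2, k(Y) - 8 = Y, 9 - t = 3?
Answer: 9776/231 ≈ 42.320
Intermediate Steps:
t = 6 (t = 9 - 1*3 = 9 - 3 = 6)
k(Y) = 8 + Y
K(f) = -2
C(r) = 4*r² (C(r) = (2*r)*(2*r) = 4*r²)
B(H) = 611/231 (B(H) = 3 + ((-2 + (8 + 6)*6)/(-77))/3 = 3 + ((-2 + 14*6)*(-1/77))/3 = 3 + ((-2 + 84)*(-1/77))/3 = 3 + (82*(-1/77))/3 = 3 + (⅓)*(-82/77) = 3 - 82/231 = 611/231)
B(-76)*C(K(-5)) = 611*(4*(-2)²)/231 = 611*(4*4)/231 = (611/231)*16 = 9776/231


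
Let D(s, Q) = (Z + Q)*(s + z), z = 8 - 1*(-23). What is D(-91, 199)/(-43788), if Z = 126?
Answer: 1625/3649 ≈ 0.44533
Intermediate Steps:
z = 31 (z = 8 + 23 = 31)
D(s, Q) = (31 + s)*(126 + Q) (D(s, Q) = (126 + Q)*(s + 31) = (126 + Q)*(31 + s) = (31 + s)*(126 + Q))
D(-91, 199)/(-43788) = (3906 + 31*199 + 126*(-91) + 199*(-91))/(-43788) = (3906 + 6169 - 11466 - 18109)*(-1/43788) = -19500*(-1/43788) = 1625/3649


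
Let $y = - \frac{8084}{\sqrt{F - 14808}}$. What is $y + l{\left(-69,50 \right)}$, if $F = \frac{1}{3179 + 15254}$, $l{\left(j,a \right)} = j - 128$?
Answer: $-197 + \frac{8084 i \sqrt{5031395422679}}{272955863} \approx -197.0 + 66.432 i$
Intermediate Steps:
$l{\left(j,a \right)} = -128 + j$
$F = \frac{1}{18433} \approx 5.4251 \cdot 10^{-5}$
$y = \frac{8084 i \sqrt{5031395422679}}{272955863}$ ($y = - \frac{8084}{\sqrt{\frac{1}{18433} - 14808}} = - \frac{8084}{\sqrt{- \frac{272955863}{18433}}} = - \frac{8084}{\frac{1}{18433} i \sqrt{5031395422679}} = - 8084 \left(- \frac{i \sqrt{5031395422679}}{272955863}\right) = \frac{8084 i \sqrt{5031395422679}}{272955863} \approx 66.432 i$)
$y + l{\left(-69,50 \right)} = \frac{8084 i \sqrt{5031395422679}}{272955863} - 197 = -197 + \frac{8084 i \sqrt{5031395422679}}{272955863}$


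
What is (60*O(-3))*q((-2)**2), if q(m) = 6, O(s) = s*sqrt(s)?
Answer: -1080*I*sqrt(3) ≈ -1870.6*I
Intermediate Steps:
O(s) = s**(3/2)
(60*O(-3))*q((-2)**2) = (60*(-3)**(3/2))*6 = (60*(-3*I*sqrt(3)))*6 = -180*I*sqrt(3)*6 = -1080*I*sqrt(3)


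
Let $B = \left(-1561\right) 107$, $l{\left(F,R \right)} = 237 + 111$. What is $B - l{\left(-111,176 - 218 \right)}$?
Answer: $-167375$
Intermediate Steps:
$l{\left(F,R \right)} = 348$
$B = -167027$
$B - l{\left(-111,176 - 218 \right)} = -167027 - 348 = -167375$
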